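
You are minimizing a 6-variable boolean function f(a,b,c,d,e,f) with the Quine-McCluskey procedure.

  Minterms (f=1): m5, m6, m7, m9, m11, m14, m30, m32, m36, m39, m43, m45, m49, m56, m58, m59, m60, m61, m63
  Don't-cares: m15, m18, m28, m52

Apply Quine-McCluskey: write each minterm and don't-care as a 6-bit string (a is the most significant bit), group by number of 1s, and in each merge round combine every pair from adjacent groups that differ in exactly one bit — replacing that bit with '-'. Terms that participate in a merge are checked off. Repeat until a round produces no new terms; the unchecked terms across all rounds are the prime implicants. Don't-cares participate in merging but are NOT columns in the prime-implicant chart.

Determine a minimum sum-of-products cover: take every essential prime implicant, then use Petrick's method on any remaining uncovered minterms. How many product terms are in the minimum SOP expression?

Round 0: 000101✓ 000110✓ 000111✓ 001001✓ 001011✓ 001110✓ 001111✓ 010010 011100✓ 011110✓ 100000✓ 100100✓ 100111✓ 101011✓ 101101✓ 110001 110100✓ 111000✓ 111010✓ 111011✓ 111100✓ 111101✓ 111111✓
Round 1: -00111 -01011 -11100 0-1110 00-110✓ 00-111✓ 0001-1 00011-✓ 001-11 0010-1 00111-✓ 0111-0 1-0100 1-1011 1-1101 100-00 11-100 111-00 111-11 1110-0 11101- 1111-1 11110-
Round 2: 00-11-
PIs = {-00111, -01011, -11100, 0-1110, 00-11-, 0001-1, 001-11, 0010-1, 010010, 0111-0, 1-0100, 1-1011, 1-1101, 100-00, 11-100, 110001, 111-00, 111-11, 1110-0, 11101-, 1111-1, 11110-}
Coverage chart:
  m5: 0001-1 ←essential
  m6: 00-11- ←essential
  m7: -00111,00-11-,0001-1
  m9: 0010-1 ←essential
  m11: -01011,001-11,0010-1
  m14: 0-1110,00-11-
  m30: 0-1110,0111-0
  m32: 100-00 ←essential
  m36: 1-0100,100-00
  m39: -00111 ←essential
  m43: -01011,1-1011
  m45: 1-1101 ←essential
  m49: 110001 ←essential
  m56: 111-00,1110-0
  m58: 1110-0,11101-
  m59: 1-1011,111-11,11101-
  m60: -11100,11-100,111-00,11110-
  m61: 1-1101,1111-1,11110-
  m63: 111-11,1111-1
Essential: -00111, 00-11-, 0001-1, 0010-1, 1-1101, 100-00, 110001
Petrick residual → -01011, -11100, 0-1110, 111-11, 1110-0
Min cover (12 terms): b'c'def + b'cd'ef + bcde'f' + a'cdef' + a'b'de + a'b'c'df + a'b'cd'f + acde'f + ab'c'e'f' + abc'd'e'f + abcef + abcd'f'

12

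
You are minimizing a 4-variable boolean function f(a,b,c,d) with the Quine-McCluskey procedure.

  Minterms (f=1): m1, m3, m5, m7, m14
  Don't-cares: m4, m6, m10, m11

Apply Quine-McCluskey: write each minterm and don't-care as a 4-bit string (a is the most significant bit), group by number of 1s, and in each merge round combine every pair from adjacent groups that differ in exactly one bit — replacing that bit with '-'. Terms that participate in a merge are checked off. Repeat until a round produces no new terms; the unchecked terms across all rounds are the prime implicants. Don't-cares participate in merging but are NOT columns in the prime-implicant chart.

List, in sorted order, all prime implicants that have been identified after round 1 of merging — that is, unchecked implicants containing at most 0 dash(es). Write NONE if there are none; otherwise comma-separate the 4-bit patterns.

Round 0: 0001✓ 0011✓ 0100✓ 0101✓ 0110✓ 0111✓ 1010✓ 1011✓ 1110✓
Round 1: -011 -110 0-01✓ 0-11✓ 00-1✓ 01-0✓ 01-1✓ 010-✓ 011-✓ 1-10 101-
Round 2: 0--1 01--
PIs = {-011, -110, 0--1, 01--, 1-10, 101-}

NONE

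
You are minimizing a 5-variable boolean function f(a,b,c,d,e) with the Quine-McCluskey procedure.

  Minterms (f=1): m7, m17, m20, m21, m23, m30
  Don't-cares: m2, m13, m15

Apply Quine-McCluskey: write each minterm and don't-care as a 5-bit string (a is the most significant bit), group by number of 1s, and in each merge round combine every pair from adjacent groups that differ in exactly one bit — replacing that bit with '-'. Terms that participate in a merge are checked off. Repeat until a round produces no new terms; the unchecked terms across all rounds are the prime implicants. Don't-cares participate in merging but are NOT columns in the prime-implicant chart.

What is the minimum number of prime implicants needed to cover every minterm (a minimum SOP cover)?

[col 0] 00010, 00111*, 01101*, 01111*, 10001*, 10100*, 10101*, 10111*, 11110
[col 1] -0111, 0-111, 011-1, 10-01, 101-1, 1010-
Prime implicants: -0111, 0-111, 00010, 011-1, 10-01, 101-1, 1010-, 11110
PI chart (minterm → PIs covering it):
  7 | -0111,0-111
  17 | 10-01  (sole → essential)
  20 | 1010-  (sole → essential)
  21 | 10-01,101-1,1010-
  23 | -0111,101-1
  30 | 11110  (sole → essential)
Essential prime implicants: 10-01, 1010-, 11110
Petrick residual → -0111
Minimum SOP uses 4 PIs: b'cde + ab'd'e + ab'cd' + abcde'

4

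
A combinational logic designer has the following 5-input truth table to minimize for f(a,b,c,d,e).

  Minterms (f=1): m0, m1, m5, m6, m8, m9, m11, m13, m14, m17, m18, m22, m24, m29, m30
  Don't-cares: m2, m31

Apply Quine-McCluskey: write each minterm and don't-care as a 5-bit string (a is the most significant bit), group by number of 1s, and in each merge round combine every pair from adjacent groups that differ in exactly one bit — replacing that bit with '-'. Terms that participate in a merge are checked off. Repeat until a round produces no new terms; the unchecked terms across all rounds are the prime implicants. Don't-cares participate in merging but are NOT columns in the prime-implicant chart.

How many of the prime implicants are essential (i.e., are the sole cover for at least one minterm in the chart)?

size-2^0 implicants → 00000(✓)  00001(✓)  00010(✓)  00101(✓)  00110(✓)  01000(✓)  01001(✓)  01011(✓)  01101(✓)  01110(✓)  10001(✓)  10010(✓)  10110(✓)  11000(✓)  11101(✓)  11110(✓)  11111(✓)
size-2^1 implicants → -0001  -0010(✓)  -0110(✓)  -1000  -1101  -1110(✓)  0-000(✓)  0-001(✓)  0-101(✓)  0-110(✓)  00-01(✓)  00-10(✓)  000-0  0000-(✓)  01-01(✓)  010-1  0100-(✓)  1-110(✓)  10-10(✓)  111-1  1111-
size-2^2 implicants → --110  -0-10  0--01  0-00-
Unchecked terms (primes): --110, -0-10, -0001, -1000, -1101, 0--01, 0-00-, 000-0, 010-1, 111-1, 1111-
Minterm coverage:
  m0 ⊆ 0-00-,000-0
  m1 ⊆ -0001,0--01,0-00-
  m5 ⊆ 0--01 [E]
  m6 ⊆ --110,-0-10
  m8 ⊆ -1000,0-00-
  m9 ⊆ 0--01,0-00-,010-1
  m11 ⊆ 010-1 [E]
  m13 ⊆ -1101,0--01
  m14 ⊆ --110 [E]
  m17 ⊆ -0001 [E]
  m18 ⊆ -0-10 [E]
  m22 ⊆ --110,-0-10
  m24 ⊆ -1000 [E]
  m29 ⊆ -1101,111-1
  m30 ⊆ --110,1111-
E = {--110, -0-10, -0001, -1000, 0--01, 010-1}

6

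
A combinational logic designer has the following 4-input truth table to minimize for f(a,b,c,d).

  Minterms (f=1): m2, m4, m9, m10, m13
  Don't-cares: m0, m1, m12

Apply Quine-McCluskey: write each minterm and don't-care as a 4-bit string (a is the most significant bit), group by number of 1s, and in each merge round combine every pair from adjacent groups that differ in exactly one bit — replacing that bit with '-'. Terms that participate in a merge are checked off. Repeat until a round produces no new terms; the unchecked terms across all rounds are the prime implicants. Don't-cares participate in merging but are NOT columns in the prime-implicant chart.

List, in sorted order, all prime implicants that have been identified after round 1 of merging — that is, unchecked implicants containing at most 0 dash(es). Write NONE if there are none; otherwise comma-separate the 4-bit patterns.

NONE

Round 0: 0000✓ 0001✓ 0010✓ 0100✓ 1001✓ 1010✓ 1100✓ 1101✓
Round 1: -001 -010 -100 0-00 00-0 000- 1-01 110-
PIs = {-001, -010, -100, 0-00, 00-0, 000-, 1-01, 110-}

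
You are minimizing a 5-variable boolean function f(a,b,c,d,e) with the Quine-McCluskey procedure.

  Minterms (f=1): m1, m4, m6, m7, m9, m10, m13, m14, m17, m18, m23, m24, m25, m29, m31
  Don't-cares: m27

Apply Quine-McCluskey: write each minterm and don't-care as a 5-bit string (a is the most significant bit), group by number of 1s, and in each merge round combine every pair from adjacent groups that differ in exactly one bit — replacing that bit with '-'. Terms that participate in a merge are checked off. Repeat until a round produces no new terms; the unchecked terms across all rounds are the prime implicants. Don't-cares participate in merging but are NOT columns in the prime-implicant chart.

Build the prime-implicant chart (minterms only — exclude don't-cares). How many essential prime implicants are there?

size-2^0 implicants → 00001(✓)  00100(✓)  00110(✓)  00111(✓)  01001(✓)  01010(✓)  01101(✓)  01110(✓)  10001(✓)  10010  10111(✓)  11000(✓)  11001(✓)  11011(✓)  11101(✓)  11111(✓)
size-2^1 implicants → -0001(✓)  -0111  -1001(✓)  -1101(✓)  0-001(✓)  0-110  001-0  0011-  01-01(✓)  01-10  1-001(✓)  1-111  11-01(✓)  11-11(✓)  110-1(✓)  1100-  111-1(✓)
size-2^2 implicants → --001  -1-01  11--1
Unchecked terms (primes): --001, -0111, -1-01, 0-110, 001-0, 0011-, 01-10, 1-111, 10010, 11--1, 1100-
Minterm coverage:
  m1 ⊆ --001 [E]
  m4 ⊆ 001-0 [E]
  m6 ⊆ 0-110,001-0,0011-
  m7 ⊆ -0111,0011-
  m9 ⊆ --001,-1-01
  m10 ⊆ 01-10 [E]
  m13 ⊆ -1-01 [E]
  m14 ⊆ 0-110,01-10
  m17 ⊆ --001 [E]
  m18 ⊆ 10010 [E]
  m23 ⊆ -0111,1-111
  m24 ⊆ 1100- [E]
  m25 ⊆ --001,-1-01,11--1,1100-
  m29 ⊆ -1-01,11--1
  m31 ⊆ 1-111,11--1
E = {--001, -1-01, 001-0, 01-10, 10010, 1100-}

6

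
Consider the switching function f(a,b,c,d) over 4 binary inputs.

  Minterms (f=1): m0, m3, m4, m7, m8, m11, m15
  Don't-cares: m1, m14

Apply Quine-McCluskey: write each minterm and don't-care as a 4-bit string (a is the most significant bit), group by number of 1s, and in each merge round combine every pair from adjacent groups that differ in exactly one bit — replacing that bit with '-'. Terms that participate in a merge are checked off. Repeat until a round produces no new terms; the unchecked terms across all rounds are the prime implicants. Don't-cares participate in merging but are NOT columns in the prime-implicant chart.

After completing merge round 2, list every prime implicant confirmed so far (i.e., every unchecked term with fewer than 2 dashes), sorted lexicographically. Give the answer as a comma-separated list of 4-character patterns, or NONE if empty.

[col 0] 0000*, 0001*, 0011*, 0100*, 0111*, 1000*, 1011*, 1110*, 1111*
[col 1] -000, -011*, -111*, 0-00, 0-11*, 00-1, 000-, 1-11*, 111-
[col 2] --11
Prime implicants: --11, -000, 0-00, 00-1, 000-, 111-

-000, 0-00, 00-1, 000-, 111-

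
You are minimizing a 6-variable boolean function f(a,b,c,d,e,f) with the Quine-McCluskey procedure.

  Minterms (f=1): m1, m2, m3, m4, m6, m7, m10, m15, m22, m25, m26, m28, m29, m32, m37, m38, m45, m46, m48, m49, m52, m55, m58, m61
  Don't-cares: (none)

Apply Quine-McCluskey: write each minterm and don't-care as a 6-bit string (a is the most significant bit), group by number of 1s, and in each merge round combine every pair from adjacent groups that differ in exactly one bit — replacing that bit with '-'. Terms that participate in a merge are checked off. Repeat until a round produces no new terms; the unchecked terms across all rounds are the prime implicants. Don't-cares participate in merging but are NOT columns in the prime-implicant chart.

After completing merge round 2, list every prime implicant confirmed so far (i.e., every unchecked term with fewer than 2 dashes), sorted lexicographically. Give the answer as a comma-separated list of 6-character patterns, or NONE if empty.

size-2^0 implicants → 000001(✓)  000010(✓)  000011(✓)  000100(✓)  000110(✓)  000111(✓)  001010(✓)  001111(✓)  010110(✓)  011001(✓)  011010(✓)  011100(✓)  011101(✓)  100000(✓)  100101(✓)  100110(✓)  101101(✓)  101110(✓)  110000(✓)  110001(✓)  110100(✓)  110111  111010(✓)  111101(✓)
size-2^1 implicants → -00110  -11010  -11101  0-0110  0-1010  00-010  00-111  000-10(✓)  000-11(✓)  0000-1  00001-(✓)  0001-0  00011-(✓)  011-01  01110-  1-0000  1-1101  10-101  10-110  110-00  11000-
size-2^2 implicants → 000-1-
Unchecked terms (primes): -00110, -11010, -11101, 0-0110, 0-1010, 00-010, 00-111, 000-1-, 0000-1, 0001-0, 011-01, 01110-, 1-0000, 1-1101, 10-101, 10-110, 110-00, 11000-, 110111

-00110, -11010, -11101, 0-0110, 0-1010, 00-010, 00-111, 0000-1, 0001-0, 011-01, 01110-, 1-0000, 1-1101, 10-101, 10-110, 110-00, 11000-, 110111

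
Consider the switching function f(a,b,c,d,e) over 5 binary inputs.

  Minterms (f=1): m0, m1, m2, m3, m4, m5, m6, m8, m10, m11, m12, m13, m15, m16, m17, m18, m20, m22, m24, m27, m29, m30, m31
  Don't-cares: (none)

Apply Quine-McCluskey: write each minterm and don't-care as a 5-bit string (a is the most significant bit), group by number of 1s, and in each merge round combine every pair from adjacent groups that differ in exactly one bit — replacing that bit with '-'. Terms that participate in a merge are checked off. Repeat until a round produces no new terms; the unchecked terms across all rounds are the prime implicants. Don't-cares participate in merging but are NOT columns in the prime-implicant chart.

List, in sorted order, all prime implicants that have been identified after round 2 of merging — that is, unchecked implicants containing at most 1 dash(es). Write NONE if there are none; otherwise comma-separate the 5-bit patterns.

[col 0] 00000*, 00001*, 00010*, 00011*, 00100*, 00101*, 00110*, 01000*, 01010*, 01011*, 01100*, 01101*, 01111*, 10000*, 10001*, 10010*, 10100*, 10110*, 11000*, 11011*, 11101*, 11110*, 11111*
[col 1] -0000*, -0001*, -0010*, -0100*, -0110*, -1000*, -1011*, -1101*, -1111*, 0-000*, 0-010*, 0-011*, 0-100*, 0-101*, 00-00*, 00-01*, 00-10*, 000-0*, 000-1*, 0000-*, 0001-*, 001-0*, 0010-*, 01-00*, 01-11*, 010-0*, 0101-*, 011-1*, 0110-*, 1-000*, 1-110, 10-00*, 10-10*, 100-0*, 1000-*, 101-0*, 11-11*, 111-1*, 1111-
[col 2] --000, -0-00*, -0-10*, -00-0*, -000-, -01-0*, -1-11, -11-1, 0--00, 0-0-0, 0-01-, 0-10-, 00--0*, 00-0-, 000--, 10--0*
[col 3] -0--0
Prime implicants: --000, -0--0, -000-, -1-11, -11-1, 0--00, 0-0-0, 0-01-, 0-10-, 00-0-, 000--, 1-110, 1111-

1-110, 1111-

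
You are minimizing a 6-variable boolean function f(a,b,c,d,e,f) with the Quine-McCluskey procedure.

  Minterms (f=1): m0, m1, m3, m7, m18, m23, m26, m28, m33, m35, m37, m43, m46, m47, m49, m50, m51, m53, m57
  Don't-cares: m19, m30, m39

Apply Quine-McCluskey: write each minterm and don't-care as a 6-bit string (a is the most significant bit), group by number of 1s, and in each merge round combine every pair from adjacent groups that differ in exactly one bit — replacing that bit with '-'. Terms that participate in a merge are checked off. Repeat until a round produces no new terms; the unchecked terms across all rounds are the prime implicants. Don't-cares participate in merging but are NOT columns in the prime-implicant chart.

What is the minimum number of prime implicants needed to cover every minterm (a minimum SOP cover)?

9

Round 0: 000000✓ 000001✓ 000011✓ 000111✓ 010010✓ 010011✓ 010111✓ 011010✓ 011100✓ 011110✓ 100001✓ 100011✓ 100101✓ 100111✓ 101011✓ 101110✓ 101111✓ 110001✓ 110010✓ 110011✓ 110101✓ 111001✓
Round 1: -00001✓ -00011✓ -00111✓ -10010✓ -10011✓ 0-0011✓ 0-0111✓ 000-11✓ 0000-1✓ 00000- 01-010 010-11✓ 01001-✓ 011-10 0111-0 1-0001✓ 1-0011✓ 1-0101✓ 10-011✓ 10-111✓ 100-01✓ 100-11✓ 1000-1✓ 1001-1✓ 101-11✓ 10111- 11-001 110-01✓ 1100-1✓ 11001-✓
Round 2: --0011 -00-11 -000-1 -1001- 0-0-11 1-0-01 1-00-1 10--11 100--1
PIs = {--0011, -00-11, -000-1, -1001-, 0-0-11, 00000-, 01-010, 011-10, 0111-0, 1-0-01, 1-00-1, 10--11, 100--1, 10111-, 11-001}
Coverage chart:
  m0: 00000- ←essential
  m1: -000-1,00000-
  m3: --0011,-00-11,-000-1,0-0-11
  m7: -00-11,0-0-11
  m18: -1001-,01-010
  m23: 0-0-11 ←essential
  m26: 01-010,011-10
  m28: 0111-0 ←essential
  m33: -000-1,1-0-01,1-00-1,100--1
  m35: --0011,-00-11,-000-1,1-00-1,10--11,100--1
  m37: 1-0-01,100--1
  m43: 10--11 ←essential
  m46: 10111- ←essential
  m47: 10--11,10111-
  m49: 1-0-01,1-00-1,11-001
  m50: -1001- ←essential
  m51: --0011,-1001-,1-00-1
  m53: 1-0-01 ←essential
  m57: 11-001 ←essential
Essential: -1001-, 0-0-11, 00000-, 0111-0, 1-0-01, 10--11, 10111-, 11-001
Petrick residual → 01-010
Min cover (9 terms): bc'd'e + a'c'ef + a'b'c'd'e' + a'bd'ef' + a'bcdf' + ac'e'f + ab'ef + ab'cde + abd'e'f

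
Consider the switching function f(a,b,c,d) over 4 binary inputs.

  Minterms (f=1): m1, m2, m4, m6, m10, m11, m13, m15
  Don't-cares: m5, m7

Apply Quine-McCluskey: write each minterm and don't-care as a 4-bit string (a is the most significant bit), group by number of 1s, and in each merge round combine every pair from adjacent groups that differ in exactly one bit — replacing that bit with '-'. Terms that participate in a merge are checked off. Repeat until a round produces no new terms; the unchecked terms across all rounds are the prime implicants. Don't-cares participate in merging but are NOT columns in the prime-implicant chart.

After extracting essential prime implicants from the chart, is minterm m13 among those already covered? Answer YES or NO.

YES

size-2^0 implicants → 0001(✓)  0010(✓)  0100(✓)  0101(✓)  0110(✓)  0111(✓)  1010(✓)  1011(✓)  1101(✓)  1111(✓)
size-2^1 implicants → -010  -101(✓)  -111(✓)  0-01  0-10  01-0(✓)  01-1(✓)  010-(✓)  011-(✓)  1-11  101-  11-1(✓)
size-2^2 implicants → -1-1  01--
Unchecked terms (primes): -010, -1-1, 0-01, 0-10, 01--, 1-11, 101-
Minterm coverage:
  m1 ⊆ 0-01 [E]
  m2 ⊆ -010,0-10
  m4 ⊆ 01-- [E]
  m6 ⊆ 0-10,01--
  m10 ⊆ -010,101-
  m11 ⊆ 1-11,101-
  m13 ⊆ -1-1 [E]
  m15 ⊆ -1-1,1-11
E = {-1-1, 0-01, 01--}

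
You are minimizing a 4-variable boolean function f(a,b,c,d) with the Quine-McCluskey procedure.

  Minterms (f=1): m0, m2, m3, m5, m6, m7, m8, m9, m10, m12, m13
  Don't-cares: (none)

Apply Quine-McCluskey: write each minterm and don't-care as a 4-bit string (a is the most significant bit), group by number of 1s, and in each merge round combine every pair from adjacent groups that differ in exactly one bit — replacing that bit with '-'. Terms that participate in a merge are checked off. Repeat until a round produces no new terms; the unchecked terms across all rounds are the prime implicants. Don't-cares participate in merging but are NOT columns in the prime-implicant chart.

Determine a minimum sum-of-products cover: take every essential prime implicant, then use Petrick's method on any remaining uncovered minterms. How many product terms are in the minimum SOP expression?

size-2^0 implicants → 0000(✓)  0010(✓)  0011(✓)  0101(✓)  0110(✓)  0111(✓)  1000(✓)  1001(✓)  1010(✓)  1100(✓)  1101(✓)
size-2^1 implicants → -000(✓)  -010(✓)  -101  0-10(✓)  0-11(✓)  00-0(✓)  001-(✓)  01-1  011-(✓)  1-00(✓)  1-01(✓)  10-0(✓)  100-(✓)  110-(✓)
size-2^2 implicants → -0-0  0-1-  1-0-
Unchecked terms (primes): -0-0, -101, 0-1-, 01-1, 1-0-
Minterm coverage:
  m0 ⊆ -0-0 [E]
  m2 ⊆ -0-0,0-1-
  m3 ⊆ 0-1- [E]
  m5 ⊆ -101,01-1
  m6 ⊆ 0-1- [E]
  m7 ⊆ 0-1-,01-1
  m8 ⊆ -0-0,1-0-
  m9 ⊆ 1-0- [E]
  m10 ⊆ -0-0 [E]
  m12 ⊆ 1-0- [E]
  m13 ⊆ -101,1-0-
E = {-0-0, 0-1-, 1-0-}
Petrick residual → -101
Cover = b'd' + bc'd + a'c + ac'  |cover|=4

4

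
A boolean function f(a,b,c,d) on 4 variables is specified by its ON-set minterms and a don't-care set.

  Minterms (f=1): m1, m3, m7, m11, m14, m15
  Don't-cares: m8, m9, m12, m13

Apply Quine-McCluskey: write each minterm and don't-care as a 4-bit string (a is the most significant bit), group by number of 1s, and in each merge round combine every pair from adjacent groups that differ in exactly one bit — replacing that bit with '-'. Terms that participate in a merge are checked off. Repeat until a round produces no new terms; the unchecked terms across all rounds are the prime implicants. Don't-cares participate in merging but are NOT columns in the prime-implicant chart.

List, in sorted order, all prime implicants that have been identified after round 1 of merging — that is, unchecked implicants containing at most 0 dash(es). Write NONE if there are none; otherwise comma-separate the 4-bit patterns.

NONE

size-2^0 implicants → 0001(✓)  0011(✓)  0111(✓)  1000(✓)  1001(✓)  1011(✓)  1100(✓)  1101(✓)  1110(✓)  1111(✓)
size-2^1 implicants → -001(✓)  -011(✓)  -111(✓)  0-11(✓)  00-1(✓)  1-00(✓)  1-01(✓)  1-11(✓)  10-1(✓)  100-(✓)  11-0(✓)  11-1(✓)  110-(✓)  111-(✓)
size-2^2 implicants → --11  -0-1  1--1  1-0-  11--
Unchecked terms (primes): --11, -0-1, 1--1, 1-0-, 11--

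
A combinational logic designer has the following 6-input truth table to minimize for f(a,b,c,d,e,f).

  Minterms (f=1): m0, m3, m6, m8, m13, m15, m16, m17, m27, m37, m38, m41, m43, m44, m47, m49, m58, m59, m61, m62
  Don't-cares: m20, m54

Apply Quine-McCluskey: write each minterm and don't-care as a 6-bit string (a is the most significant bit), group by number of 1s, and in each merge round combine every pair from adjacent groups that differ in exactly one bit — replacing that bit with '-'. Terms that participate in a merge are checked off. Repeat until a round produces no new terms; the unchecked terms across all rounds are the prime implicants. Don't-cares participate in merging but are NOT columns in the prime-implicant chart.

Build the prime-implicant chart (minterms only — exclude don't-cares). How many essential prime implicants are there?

Round 0: 000000✓ 000011 000110✓ 001000✓ 001101✓ 001111✓ 010000✓ 010001✓ 010100✓ 011011✓ 100101 100110✓ 101001✓ 101011✓ 101100 101111✓ 110001✓ 110110✓ 111010✓ 111011✓ 111101 111110✓
Round 1: -00110 -01111 -10001 -11011 0-0000 00-000 0011-1 010-00 01000- 1-0110 1-1011 101-11 1010-1 11-110 111-10 11101-
PIs = {-00110, -01111, -10001, -11011, 0-0000, 00-000, 000011, 0011-1, 010-00, 01000-, 1-0110, 1-1011, 100101, 101-11, 1010-1, 101100, 11-110, 111-10, 11101-, 111101}
Coverage chart:
  m0: 0-0000,00-000
  m3: 000011 ←essential
  m6: -00110 ←essential
  m8: 00-000 ←essential
  m13: 0011-1 ←essential
  m15: -01111,0011-1
  m16: 0-0000,010-00,01000-
  m17: -10001,01000-
  m27: -11011 ←essential
  m37: 100101 ←essential
  m38: -00110,1-0110
  m41: 1010-1 ←essential
  m43: 1-1011,101-11,1010-1
  m44: 101100 ←essential
  m47: -01111,101-11
  m49: -10001 ←essential
  m58: 111-10,11101-
  m59: -11011,1-1011,11101-
  m61: 111101 ←essential
  m62: 11-110,111-10
Essential: -00110, -10001, -11011, 00-000, 000011, 0011-1, 100101, 1010-1, 101100, 111101

10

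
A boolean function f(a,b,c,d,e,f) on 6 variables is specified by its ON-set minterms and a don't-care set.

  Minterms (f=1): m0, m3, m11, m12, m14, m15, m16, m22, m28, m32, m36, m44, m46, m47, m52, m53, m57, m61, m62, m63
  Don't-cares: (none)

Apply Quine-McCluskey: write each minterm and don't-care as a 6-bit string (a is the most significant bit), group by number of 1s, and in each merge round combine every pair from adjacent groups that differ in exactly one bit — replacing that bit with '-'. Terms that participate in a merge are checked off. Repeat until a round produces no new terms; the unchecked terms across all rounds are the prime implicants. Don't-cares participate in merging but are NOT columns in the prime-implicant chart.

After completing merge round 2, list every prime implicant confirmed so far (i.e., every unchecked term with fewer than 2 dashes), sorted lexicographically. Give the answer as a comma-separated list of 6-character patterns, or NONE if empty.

size-2^0 implicants → 000000(✓)  000011(✓)  001011(✓)  001100(✓)  001110(✓)  001111(✓)  010000(✓)  010110  011100(✓)  100000(✓)  100100(✓)  101100(✓)  101110(✓)  101111(✓)  110100(✓)  110101(✓)  111001(✓)  111101(✓)  111110(✓)  111111(✓)
size-2^1 implicants → -00000  -01100(✓)  -01110(✓)  -01111(✓)  0-0000  0-1100  00-011  001-11  0011-0(✓)  00111-(✓)  1-0100  1-1110(✓)  1-1111(✓)  10-100  100-00  1011-0(✓)  10111-(✓)  11-101  11010-  111-01  1111-1  11111-(✓)
size-2^2 implicants → -011-0  -0111-  1-111-
Unchecked terms (primes): -00000, -011-0, -0111-, 0-0000, 0-1100, 00-011, 001-11, 010110, 1-0100, 1-111-, 10-100, 100-00, 11-101, 11010-, 111-01, 1111-1

-00000, 0-0000, 0-1100, 00-011, 001-11, 010110, 1-0100, 10-100, 100-00, 11-101, 11010-, 111-01, 1111-1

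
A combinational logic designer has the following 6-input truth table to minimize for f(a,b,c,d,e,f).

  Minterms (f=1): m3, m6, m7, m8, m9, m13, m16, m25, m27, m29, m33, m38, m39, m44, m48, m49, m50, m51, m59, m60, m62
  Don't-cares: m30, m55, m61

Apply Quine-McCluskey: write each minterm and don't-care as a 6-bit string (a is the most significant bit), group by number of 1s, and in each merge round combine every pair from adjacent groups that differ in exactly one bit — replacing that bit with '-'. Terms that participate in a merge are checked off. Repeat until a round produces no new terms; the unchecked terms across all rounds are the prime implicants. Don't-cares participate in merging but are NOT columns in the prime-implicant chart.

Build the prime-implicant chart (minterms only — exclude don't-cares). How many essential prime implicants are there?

size-2^0 implicants → 000011(✓)  000110(✓)  000111(✓)  001000(✓)  001001(✓)  001101(✓)  010000(✓)  011001(✓)  011011(✓)  011101(✓)  011110(✓)  100001(✓)  100110(✓)  100111(✓)  101100(✓)  110000(✓)  110001(✓)  110010(✓)  110011(✓)  110111(✓)  111011(✓)  111100(✓)  111101(✓)  111110(✓)
size-2^1 implicants → -00110(✓)  -00111(✓)  -10000  -11011  -11101  -11110  0-1001(✓)  0-1101(✓)  000-11  00011-(✓)  001-01(✓)  00100-  011-01(✓)  0110-1  1-0001  1-0111  1-1100  10011-(✓)  11-011  110-11  1100-0(✓)  1100-1(✓)  11000-(✓)  11001-(✓)  1111-0  11110-
size-2^2 implicants → -0011-  0-1-01  1100--
Unchecked terms (primes): -0011-, -10000, -11011, -11101, -11110, 0-1-01, 000-11, 00100-, 0110-1, 1-0001, 1-0111, 1-1100, 11-011, 110-11, 1100--, 1111-0, 11110-
Minterm coverage:
  m3 ⊆ 000-11 [E]
  m6 ⊆ -0011- [E]
  m7 ⊆ -0011-,000-11
  m8 ⊆ 00100- [E]
  m9 ⊆ 0-1-01,00100-
  m13 ⊆ 0-1-01 [E]
  m16 ⊆ -10000 [E]
  m25 ⊆ 0-1-01,0110-1
  m27 ⊆ -11011,0110-1
  m29 ⊆ -11101,0-1-01
  m33 ⊆ 1-0001 [E]
  m38 ⊆ -0011- [E]
  m39 ⊆ -0011-,1-0111
  m44 ⊆ 1-1100 [E]
  m48 ⊆ -10000,1100--
  m49 ⊆ 1-0001,1100--
  m50 ⊆ 1100-- [E]
  m51 ⊆ 11-011,110-11,1100--
  m59 ⊆ -11011,11-011
  m60 ⊆ 1-1100,1111-0,11110-
  m62 ⊆ -11110,1111-0
E = {-0011-, -10000, 0-1-01, 000-11, 00100-, 1-0001, 1-1100, 1100--}

8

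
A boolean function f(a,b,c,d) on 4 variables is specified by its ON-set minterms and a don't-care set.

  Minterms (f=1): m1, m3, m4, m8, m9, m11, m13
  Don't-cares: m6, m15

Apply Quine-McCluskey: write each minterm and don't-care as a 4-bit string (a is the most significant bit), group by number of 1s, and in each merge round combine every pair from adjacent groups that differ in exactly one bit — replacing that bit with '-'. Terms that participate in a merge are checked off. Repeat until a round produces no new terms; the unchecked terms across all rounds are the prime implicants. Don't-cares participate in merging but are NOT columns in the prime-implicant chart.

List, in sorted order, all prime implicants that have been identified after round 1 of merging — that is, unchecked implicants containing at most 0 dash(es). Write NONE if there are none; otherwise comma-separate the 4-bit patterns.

NONE

Round 0: 0001✓ 0011✓ 0100✓ 0110✓ 1000✓ 1001✓ 1011✓ 1101✓ 1111✓
Round 1: -001✓ -011✓ 00-1✓ 01-0 1-01✓ 1-11✓ 10-1✓ 100- 11-1✓
Round 2: -0-1 1--1
PIs = {-0-1, 01-0, 1--1, 100-}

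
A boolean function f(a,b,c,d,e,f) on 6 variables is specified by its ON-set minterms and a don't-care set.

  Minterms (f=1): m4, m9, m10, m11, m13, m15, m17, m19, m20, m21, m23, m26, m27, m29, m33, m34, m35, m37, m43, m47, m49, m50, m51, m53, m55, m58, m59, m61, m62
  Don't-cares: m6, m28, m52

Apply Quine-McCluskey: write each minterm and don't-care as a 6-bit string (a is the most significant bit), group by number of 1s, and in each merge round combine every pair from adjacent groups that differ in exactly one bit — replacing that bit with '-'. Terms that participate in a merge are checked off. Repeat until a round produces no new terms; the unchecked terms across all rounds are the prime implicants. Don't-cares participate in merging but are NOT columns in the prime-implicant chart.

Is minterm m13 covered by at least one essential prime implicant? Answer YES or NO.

size-2^0 implicants → 000100(✓)  000110(✓)  001001(✓)  001010(✓)  001011(✓)  001101(✓)  001111(✓)  010001(✓)  010011(✓)  010100(✓)  010101(✓)  010111(✓)  011010(✓)  011011(✓)  011100(✓)  011101(✓)  100001(✓)  100010(✓)  100011(✓)  100101(✓)  101011(✓)  101111(✓)  110001(✓)  110010(✓)  110011(✓)  110100(✓)  110101(✓)  110111(✓)  111010(✓)  111011(✓)  111101(✓)  111110(✓)
size-2^1 implicants → -01011(✓)  -01111(✓)  -10001(✓)  -10011(✓)  -10100(✓)  -10101(✓)  -10111(✓)  -11010(✓)  -11011(✓)  -11101(✓)  0-0100  0-1010(✓)  0-1011(✓)  0-1101  0001-0  001-01(✓)  001-11(✓)  0010-1(✓)  00101-(✓)  0011-1(✓)  01-011(✓)  01-100(✓)  01-101(✓)  010-01(✓)  010-11(✓)  0100-1(✓)  0101-1(✓)  01010-(✓)  01101-(✓)  01110-(✓)  1-0001(✓)  1-0010(✓)  1-0011(✓)  1-0101(✓)  1-1011(✓)  10-011(✓)  100-01(✓)  1000-1(✓)  10001-(✓)  101-11(✓)  11-010(✓)  11-011(✓)  11-101(✓)  110-01(✓)  110-11(✓)  1100-1(✓)  11001-(✓)  1101-1(✓)  11010-(✓)  111-10  11101-(✓)
size-2^2 implicants → --1011  -01-11  -1-011  -1-101  -10-01(✓)  -10-11(✓)  -100-1(✓)  -101-1(✓)  -1010-  -1101-  0-101-  001--1  01-10-  010--1(✓)  1--011  1-0-01  1-00-1  1-001-  11-01-  110--1(✓)
size-2^3 implicants → -10--1
Unchecked terms (primes): --1011, -01-11, -1-011, -1-101, -10--1, -1010-, -1101-, 0-0100, 0-101-, 0-1101, 0001-0, 001--1, 01-10-, 1--011, 1-0-01, 1-00-1, 1-001-, 11-01-, 111-10
Minterm coverage:
  m4 ⊆ 0-0100,0001-0
  m9 ⊆ 001--1 [E]
  m10 ⊆ 0-101- [E]
  m11 ⊆ --1011,-01-11,0-101-,001--1
  m13 ⊆ 0-1101,001--1
  m15 ⊆ -01-11,001--1
  m17 ⊆ -10--1 [E]
  m19 ⊆ -1-011,-10--1
  m20 ⊆ -1010-,0-0100,01-10-
  m21 ⊆ -1-101,-10--1,-1010-,01-10-
  m23 ⊆ -10--1 [E]
  m26 ⊆ -1101-,0-101-
  m27 ⊆ --1011,-1-011,-1101-,0-101-
  m29 ⊆ -1-101,0-1101,01-10-
  m33 ⊆ 1-0-01,1-00-1
  m34 ⊆ 1-001- [E]
  m35 ⊆ 1--011,1-00-1,1-001-
  m37 ⊆ 1-0-01 [E]
  m43 ⊆ --1011,-01-11,1--011
  m47 ⊆ -01-11 [E]
  m49 ⊆ -10--1,1-0-01,1-00-1
  m50 ⊆ 1-001-,11-01-
  m51 ⊆ -1-011,-10--1,1--011,1-00-1,1-001-,11-01-
  m53 ⊆ -1-101,-10--1,-1010-,1-0-01
  m55 ⊆ -10--1 [E]
  m58 ⊆ -1101-,11-01-,111-10
  m59 ⊆ --1011,-1-011,-1101-,1--011,11-01-
  m61 ⊆ -1-101 [E]
  m62 ⊆ 111-10 [E]
E = {-01-11, -1-101, -10--1, 0-101-, 001--1, 1-0-01, 1-001-, 111-10}

YES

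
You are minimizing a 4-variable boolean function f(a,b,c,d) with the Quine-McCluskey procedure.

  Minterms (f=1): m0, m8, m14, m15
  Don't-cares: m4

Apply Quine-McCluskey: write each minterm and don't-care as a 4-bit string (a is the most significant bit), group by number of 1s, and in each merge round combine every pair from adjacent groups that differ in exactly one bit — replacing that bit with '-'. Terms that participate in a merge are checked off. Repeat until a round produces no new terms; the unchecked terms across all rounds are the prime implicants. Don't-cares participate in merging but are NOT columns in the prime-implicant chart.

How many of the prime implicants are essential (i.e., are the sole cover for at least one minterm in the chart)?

size-2^0 implicants → 0000(✓)  0100(✓)  1000(✓)  1110(✓)  1111(✓)
size-2^1 implicants → -000  0-00  111-
Unchecked terms (primes): -000, 0-00, 111-
Minterm coverage:
  m0 ⊆ -000,0-00
  m8 ⊆ -000 [E]
  m14 ⊆ 111- [E]
  m15 ⊆ 111- [E]
E = {-000, 111-}

2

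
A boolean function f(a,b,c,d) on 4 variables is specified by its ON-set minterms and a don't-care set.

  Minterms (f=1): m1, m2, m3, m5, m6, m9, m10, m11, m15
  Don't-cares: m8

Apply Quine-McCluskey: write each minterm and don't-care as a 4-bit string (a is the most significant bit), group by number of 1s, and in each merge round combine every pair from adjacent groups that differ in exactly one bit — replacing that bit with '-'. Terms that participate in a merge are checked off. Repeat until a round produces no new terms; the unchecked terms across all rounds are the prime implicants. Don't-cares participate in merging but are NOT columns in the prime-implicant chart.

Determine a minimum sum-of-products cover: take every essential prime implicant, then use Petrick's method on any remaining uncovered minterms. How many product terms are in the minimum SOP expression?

Round 0: 0001✓ 0010✓ 0011✓ 0101✓ 0110✓ 1000✓ 1001✓ 1010✓ 1011✓ 1111✓
Round 1: -001✓ -010✓ -011✓ 0-01 0-10 00-1✓ 001-✓ 1-11 10-0✓ 10-1✓ 100-✓ 101-✓
Round 2: -0-1 -01- 10--
PIs = {-0-1, -01-, 0-01, 0-10, 1-11, 10--}
Coverage chart:
  m1: -0-1,0-01
  m2: -01-,0-10
  m3: -0-1,-01-
  m5: 0-01 ←essential
  m6: 0-10 ←essential
  m9: -0-1,10--
  m10: -01-,10--
  m11: -0-1,-01-,1-11,10--
  m15: 1-11 ←essential
Essential: 0-01, 0-10, 1-11
Petrick residual → -0-1, -01-
Min cover (5 terms): b'd + b'c + a'c'd + a'cd' + acd

5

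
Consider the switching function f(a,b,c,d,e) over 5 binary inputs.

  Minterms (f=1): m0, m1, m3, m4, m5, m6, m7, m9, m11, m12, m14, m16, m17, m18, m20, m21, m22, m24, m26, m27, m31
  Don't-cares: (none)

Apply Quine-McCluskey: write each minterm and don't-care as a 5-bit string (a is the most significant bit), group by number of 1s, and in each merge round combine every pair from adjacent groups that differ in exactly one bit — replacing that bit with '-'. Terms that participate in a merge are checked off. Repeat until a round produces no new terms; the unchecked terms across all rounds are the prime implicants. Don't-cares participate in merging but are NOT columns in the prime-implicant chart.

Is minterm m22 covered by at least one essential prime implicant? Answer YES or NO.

size-2^0 implicants → 00000(✓)  00001(✓)  00011(✓)  00100(✓)  00101(✓)  00110(✓)  00111(✓)  01001(✓)  01011(✓)  01100(✓)  01110(✓)  10000(✓)  10001(✓)  10010(✓)  10100(✓)  10101(✓)  10110(✓)  11000(✓)  11010(✓)  11011(✓)  11111(✓)
size-2^1 implicants → -0000(✓)  -0001(✓)  -0100(✓)  -0101(✓)  -0110(✓)  -1011  0-001(✓)  0-011(✓)  0-100(✓)  0-110(✓)  00-00(✓)  00-01(✓)  00-11(✓)  000-1(✓)  0000-(✓)  001-0(✓)  001-1(✓)  0010-(✓)  0011-(✓)  010-1(✓)  011-0(✓)  1-000(✓)  1-010(✓)  10-00(✓)  10-01(✓)  10-10(✓)  100-0(✓)  1000-(✓)  101-0(✓)  1010-(✓)  11-11  110-0(✓)  1101-
size-2^2 implicants → -0-00(✓)  -0-01(✓)  -000-(✓)  -01-0  -010-(✓)  0-0-1  0-1-0  00--1  00-0-(✓)  001--  1-0-0  10--0  10-0-(✓)
size-2^3 implicants → -0-0-
Unchecked terms (primes): -0-0-, -01-0, -1011, 0-0-1, 0-1-0, 00--1, 001--, 1-0-0, 10--0, 11-11, 1101-
Minterm coverage:
  m0 ⊆ -0-0- [E]
  m1 ⊆ -0-0-,0-0-1,00--1
  m3 ⊆ 0-0-1,00--1
  m4 ⊆ -0-0-,-01-0,0-1-0,001--
  m5 ⊆ -0-0-,00--1,001--
  m6 ⊆ -01-0,0-1-0,001--
  m7 ⊆ 00--1,001--
  m9 ⊆ 0-0-1 [E]
  m11 ⊆ -1011,0-0-1
  m12 ⊆ 0-1-0 [E]
  m14 ⊆ 0-1-0 [E]
  m16 ⊆ -0-0-,1-0-0,10--0
  m17 ⊆ -0-0- [E]
  m18 ⊆ 1-0-0,10--0
  m20 ⊆ -0-0-,-01-0,10--0
  m21 ⊆ -0-0- [E]
  m22 ⊆ -01-0,10--0
  m24 ⊆ 1-0-0 [E]
  m26 ⊆ 1-0-0,1101-
  m27 ⊆ -1011,11-11,1101-
  m31 ⊆ 11-11 [E]
E = {-0-0-, 0-0-1, 0-1-0, 1-0-0, 11-11}

NO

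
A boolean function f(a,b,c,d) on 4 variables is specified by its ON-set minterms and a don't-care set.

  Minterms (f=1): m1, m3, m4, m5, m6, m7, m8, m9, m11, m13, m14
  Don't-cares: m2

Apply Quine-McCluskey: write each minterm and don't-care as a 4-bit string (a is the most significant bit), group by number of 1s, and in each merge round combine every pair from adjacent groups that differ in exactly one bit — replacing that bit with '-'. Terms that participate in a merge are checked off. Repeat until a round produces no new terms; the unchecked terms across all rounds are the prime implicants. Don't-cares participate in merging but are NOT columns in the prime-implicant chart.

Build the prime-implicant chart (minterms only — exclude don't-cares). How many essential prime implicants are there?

5

size-2^0 implicants → 0001(✓)  0010(✓)  0011(✓)  0100(✓)  0101(✓)  0110(✓)  0111(✓)  1000(✓)  1001(✓)  1011(✓)  1101(✓)  1110(✓)
size-2^1 implicants → -001(✓)  -011(✓)  -101(✓)  -110  0-01(✓)  0-10(✓)  0-11(✓)  00-1(✓)  001-(✓)  01-0(✓)  01-1(✓)  010-(✓)  011-(✓)  1-01(✓)  10-1(✓)  100-
size-2^2 implicants → --01  -0-1  0--1  0-1-  01--
Unchecked terms (primes): --01, -0-1, -110, 0--1, 0-1-, 01--, 100-
Minterm coverage:
  m1 ⊆ --01,-0-1,0--1
  m3 ⊆ -0-1,0--1,0-1-
  m4 ⊆ 01-- [E]
  m5 ⊆ --01,0--1,01--
  m6 ⊆ -110,0-1-,01--
  m7 ⊆ 0--1,0-1-,01--
  m8 ⊆ 100- [E]
  m9 ⊆ --01,-0-1,100-
  m11 ⊆ -0-1 [E]
  m13 ⊆ --01 [E]
  m14 ⊆ -110 [E]
E = {--01, -0-1, -110, 01--, 100-}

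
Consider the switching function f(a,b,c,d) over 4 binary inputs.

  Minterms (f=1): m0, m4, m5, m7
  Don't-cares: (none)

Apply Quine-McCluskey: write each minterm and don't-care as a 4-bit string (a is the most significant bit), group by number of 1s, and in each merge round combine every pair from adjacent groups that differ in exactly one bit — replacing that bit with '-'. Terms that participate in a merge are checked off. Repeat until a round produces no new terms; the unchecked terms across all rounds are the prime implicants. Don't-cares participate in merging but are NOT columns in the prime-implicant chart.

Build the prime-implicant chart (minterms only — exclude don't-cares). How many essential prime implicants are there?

size-2^0 implicants → 0000(✓)  0100(✓)  0101(✓)  0111(✓)
size-2^1 implicants → 0-00  01-1  010-
Unchecked terms (primes): 0-00, 01-1, 010-
Minterm coverage:
  m0 ⊆ 0-00 [E]
  m4 ⊆ 0-00,010-
  m5 ⊆ 01-1,010-
  m7 ⊆ 01-1 [E]
E = {0-00, 01-1}

2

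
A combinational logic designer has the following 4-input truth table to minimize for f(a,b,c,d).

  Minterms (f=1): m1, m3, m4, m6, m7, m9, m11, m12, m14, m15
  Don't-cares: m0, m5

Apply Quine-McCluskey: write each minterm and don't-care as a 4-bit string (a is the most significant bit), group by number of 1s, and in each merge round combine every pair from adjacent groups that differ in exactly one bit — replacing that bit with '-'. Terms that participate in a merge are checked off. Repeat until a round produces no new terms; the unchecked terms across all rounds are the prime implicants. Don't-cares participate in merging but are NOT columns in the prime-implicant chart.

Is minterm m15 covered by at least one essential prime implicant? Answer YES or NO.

NO

[col 0] 0000*, 0001*, 0011*, 0100*, 0101*, 0110*, 0111*, 1001*, 1011*, 1100*, 1110*, 1111*
[col 1] -001*, -011*, -100*, -110*, -111*, 0-00*, 0-01*, 0-11*, 00-1*, 000-*, 01-0*, 01-1*, 010-*, 011-*, 1-11*, 10-1*, 11-0*, 111-*
[col 2] --11, -0-1, -1-0, -11-, 0--1, 0-0-, 01--
Prime implicants: --11, -0-1, -1-0, -11-, 0--1, 0-0-, 01--
PI chart (minterm → PIs covering it):
  1 | -0-1,0--1,0-0-
  3 | --11,-0-1,0--1
  4 | -1-0,0-0-,01--
  6 | -1-0,-11-,01--
  7 | --11,-11-,0--1,01--
  9 | -0-1  (sole → essential)
  11 | --11,-0-1
  12 | -1-0  (sole → essential)
  14 | -1-0,-11-
  15 | --11,-11-
Essential prime implicants: -0-1, -1-0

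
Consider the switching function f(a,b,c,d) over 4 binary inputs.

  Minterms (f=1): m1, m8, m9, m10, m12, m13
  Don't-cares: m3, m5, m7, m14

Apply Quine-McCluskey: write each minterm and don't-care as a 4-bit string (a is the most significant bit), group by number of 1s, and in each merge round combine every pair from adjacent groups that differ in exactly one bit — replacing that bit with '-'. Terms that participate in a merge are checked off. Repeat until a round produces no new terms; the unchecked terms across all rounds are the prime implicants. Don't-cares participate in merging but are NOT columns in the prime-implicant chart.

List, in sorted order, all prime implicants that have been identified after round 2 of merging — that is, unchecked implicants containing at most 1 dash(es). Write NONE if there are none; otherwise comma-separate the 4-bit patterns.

NONE

[col 0] 0001*, 0011*, 0101*, 0111*, 1000*, 1001*, 1010*, 1100*, 1101*, 1110*
[col 1] -001*, -101*, 0-01*, 0-11*, 00-1*, 01-1*, 1-00*, 1-01*, 1-10*, 10-0*, 100-*, 11-0*, 110-*
[col 2] --01, 0--1, 1--0, 1-0-
Prime implicants: --01, 0--1, 1--0, 1-0-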